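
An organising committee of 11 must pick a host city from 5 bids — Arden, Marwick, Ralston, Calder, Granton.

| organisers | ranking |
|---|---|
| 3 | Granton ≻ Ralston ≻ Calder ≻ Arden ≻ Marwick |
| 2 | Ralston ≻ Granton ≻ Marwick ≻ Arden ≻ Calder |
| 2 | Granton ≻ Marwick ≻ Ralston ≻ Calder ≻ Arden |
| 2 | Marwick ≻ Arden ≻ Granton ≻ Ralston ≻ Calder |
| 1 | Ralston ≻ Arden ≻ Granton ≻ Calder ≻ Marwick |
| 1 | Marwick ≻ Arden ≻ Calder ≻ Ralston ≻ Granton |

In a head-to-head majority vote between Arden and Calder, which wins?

Arden

Ballots ranking Arden above Calder: 2 + 2 + 1 + 1 = 6.
Ballots ranking Calder above Arden: 11 − 6 = 5.
Arden wins the head-to-head 6–5.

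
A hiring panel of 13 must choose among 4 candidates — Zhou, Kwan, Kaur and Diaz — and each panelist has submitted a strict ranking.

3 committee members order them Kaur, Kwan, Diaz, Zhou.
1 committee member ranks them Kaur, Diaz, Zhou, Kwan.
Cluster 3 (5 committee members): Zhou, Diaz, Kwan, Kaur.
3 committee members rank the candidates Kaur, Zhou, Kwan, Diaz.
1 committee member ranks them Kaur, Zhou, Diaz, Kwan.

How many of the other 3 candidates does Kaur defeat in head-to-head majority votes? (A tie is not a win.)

3

Kaur against each rival (13 committee members):
Kaur vs Zhou: 8 to 5, Kaur.
Kaur vs Kwan: Kaur, 8–5.
Kaur vs Diaz: Kaur wins 8–5.
Kaur beats Zhou, Kwan, Diaz — 3 pairwise wins.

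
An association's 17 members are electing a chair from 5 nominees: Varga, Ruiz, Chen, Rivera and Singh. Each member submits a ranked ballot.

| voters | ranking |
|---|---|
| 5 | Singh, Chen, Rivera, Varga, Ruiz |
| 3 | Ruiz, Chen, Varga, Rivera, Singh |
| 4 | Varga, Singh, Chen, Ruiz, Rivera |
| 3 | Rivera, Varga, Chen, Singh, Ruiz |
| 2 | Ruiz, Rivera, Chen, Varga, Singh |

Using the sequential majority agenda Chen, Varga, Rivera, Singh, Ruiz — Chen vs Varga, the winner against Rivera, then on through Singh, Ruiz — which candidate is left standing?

Round 1: Chen vs Varga — 10–7, Chen advances.
Round 2: Chen vs Rivera — 12–5, Chen advances.
Round 3: Chen vs Singh — 8–9, Singh advances.
Round 4: Singh vs Ruiz — 12–5, Singh advances.
The agenda winner is Singh.

Singh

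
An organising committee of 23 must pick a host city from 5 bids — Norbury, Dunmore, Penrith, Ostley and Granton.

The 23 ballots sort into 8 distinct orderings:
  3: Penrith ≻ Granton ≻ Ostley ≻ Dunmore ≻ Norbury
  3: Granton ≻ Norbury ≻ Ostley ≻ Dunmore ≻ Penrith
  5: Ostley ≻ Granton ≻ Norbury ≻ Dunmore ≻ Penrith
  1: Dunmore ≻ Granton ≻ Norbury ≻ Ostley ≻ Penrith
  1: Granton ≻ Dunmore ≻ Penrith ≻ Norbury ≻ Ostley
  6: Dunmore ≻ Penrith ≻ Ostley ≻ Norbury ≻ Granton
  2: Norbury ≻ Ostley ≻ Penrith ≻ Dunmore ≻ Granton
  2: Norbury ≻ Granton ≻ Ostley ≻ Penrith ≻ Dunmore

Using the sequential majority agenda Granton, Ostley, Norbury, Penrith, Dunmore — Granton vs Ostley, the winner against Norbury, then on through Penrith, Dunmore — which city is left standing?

Ostley

Round 1: Granton vs Ostley — 10–13, Ostley advances.
Round 2: Ostley vs Norbury — 14–9, Ostley advances.
Round 3: Ostley vs Penrith — 13–10, Ostley advances.
Round 4: Ostley vs Dunmore — 15–8, Ostley advances.
The agenda winner is Ostley.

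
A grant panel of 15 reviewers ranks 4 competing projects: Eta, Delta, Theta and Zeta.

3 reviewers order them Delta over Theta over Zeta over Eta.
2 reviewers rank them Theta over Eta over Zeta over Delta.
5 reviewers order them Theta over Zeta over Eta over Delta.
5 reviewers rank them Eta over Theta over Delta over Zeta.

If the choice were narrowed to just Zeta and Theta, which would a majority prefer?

Theta

No ballot ranks Zeta above Theta: 0.
Ballots ranking Theta above Zeta: 15 − 0 = 15.
Theta wins the head-to-head 15–0.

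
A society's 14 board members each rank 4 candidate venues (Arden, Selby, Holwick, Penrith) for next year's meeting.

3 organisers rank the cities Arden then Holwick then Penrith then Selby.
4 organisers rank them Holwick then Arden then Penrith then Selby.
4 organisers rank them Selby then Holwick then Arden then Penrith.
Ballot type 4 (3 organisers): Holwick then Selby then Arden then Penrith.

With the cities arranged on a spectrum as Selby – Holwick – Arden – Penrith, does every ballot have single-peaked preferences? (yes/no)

Axis positions: Selby=1, Holwick=2, Arden=3, Penrith=4.
Ballot type 1 (peak Arden at position 3): ranking walks positions 3-2-4-1, expanding outward from the peak — single-peaked.
Ballot type 2 (peak Holwick at position 2): ranking walks positions 2-3-4-1, expanding outward from the peak — single-peaked.
Ballot type 3 (peak Selby at position 1): ranking walks positions 1-2-3-4, expanding outward from the peak — single-peaked.
Ballot type 4 (peak Holwick at position 2): ranking walks positions 2-1-3-4, expanding outward from the peak — single-peaked.
Every ranking is single-peaked on this axis.

yes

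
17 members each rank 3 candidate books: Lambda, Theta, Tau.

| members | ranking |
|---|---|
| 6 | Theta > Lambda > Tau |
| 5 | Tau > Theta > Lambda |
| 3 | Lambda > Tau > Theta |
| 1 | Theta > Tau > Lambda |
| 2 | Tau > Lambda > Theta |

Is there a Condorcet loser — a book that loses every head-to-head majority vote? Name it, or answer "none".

Pairwise majorities:
Lambda vs Theta: Theta, 12–5.
Lambda vs Tau: Lambda, 9–8.
Theta vs Tau: Tau wins 10–7.
No book is winless: Lambda beats Tau; Theta beats Lambda; Tau beats Theta. There is no Condorcet loser.

none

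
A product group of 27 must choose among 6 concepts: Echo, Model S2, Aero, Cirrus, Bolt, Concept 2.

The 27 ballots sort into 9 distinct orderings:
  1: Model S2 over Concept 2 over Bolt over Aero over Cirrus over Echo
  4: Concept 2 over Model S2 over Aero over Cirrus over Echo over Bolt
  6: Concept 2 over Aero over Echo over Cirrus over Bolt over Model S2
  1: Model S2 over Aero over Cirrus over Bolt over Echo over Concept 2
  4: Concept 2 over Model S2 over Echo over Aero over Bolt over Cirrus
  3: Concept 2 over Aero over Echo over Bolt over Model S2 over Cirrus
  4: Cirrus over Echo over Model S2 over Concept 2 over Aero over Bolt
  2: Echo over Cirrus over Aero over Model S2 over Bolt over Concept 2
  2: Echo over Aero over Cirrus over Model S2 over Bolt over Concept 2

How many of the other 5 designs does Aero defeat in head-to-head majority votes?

3

Aero against each rival (27 engineers):
Aero vs Echo: Aero wins 15–12.
Aero–Model S2: Model S2 14–13.
Aero–Cirrus: Aero 21–6.
Aero vs Bolt: Aero, 26–1.
Aero vs Concept 2: 1+2+2 = 5 for Aero, 22 for Concept 2 — Concept 2 by 22–5.
Aero beats Echo, Cirrus, Bolt; loses to Model S2, Concept 2 — 3 pairwise wins.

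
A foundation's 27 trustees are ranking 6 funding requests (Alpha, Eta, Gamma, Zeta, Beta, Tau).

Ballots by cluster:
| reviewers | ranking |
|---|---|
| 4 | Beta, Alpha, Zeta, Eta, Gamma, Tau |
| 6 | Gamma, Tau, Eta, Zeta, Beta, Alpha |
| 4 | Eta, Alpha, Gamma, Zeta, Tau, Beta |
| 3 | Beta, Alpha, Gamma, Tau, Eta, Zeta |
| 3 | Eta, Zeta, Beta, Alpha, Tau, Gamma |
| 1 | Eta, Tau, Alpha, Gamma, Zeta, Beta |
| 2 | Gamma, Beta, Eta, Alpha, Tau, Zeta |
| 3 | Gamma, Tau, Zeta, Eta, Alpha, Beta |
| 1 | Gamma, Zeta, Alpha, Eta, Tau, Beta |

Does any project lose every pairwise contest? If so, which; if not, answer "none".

Pairwise majorities:
Alpha–Eta: Eta 19–8.
Alpha vs Gamma: Alpha is ranked higher on 4+4+3+3+1 = 15 ballots, Gamma on 12. Alpha wins 15–12.
Alpha–Zeta: Alpha 14–13.
Alpha vs Beta: 4+1+3+1 = 9 for Alpha, 18 for Beta — Beta by 18–9.
Alpha vs Tau: 17 to 10, Alpha.
Eta vs Gamma: Gamma, 15–12.
Eta vs Zeta: Eta wins 19–8.
Eta vs Beta: Eta, 18–9.
Eta–Tau: Eta 15–12.
Gamma vs Zeta: 20 for Gamma, 7 for Zeta — Gamma by 20–7.
Gamma vs Beta: Gamma wins 17–10.
Gamma vs Tau: 23 to 4, Gamma.
Zeta–Beta: Zeta 18–9.
Zeta vs Tau: Tau, 15–12.
Beta vs Tau: Tau wins 15–12.
Each project has at least one pairwise win (Alpha beats Gamma; Eta beats Alpha; Gamma beats Eta; Zeta beats Beta; Beta beats Alpha; Tau beats Zeta) — no Condorcet loser.

none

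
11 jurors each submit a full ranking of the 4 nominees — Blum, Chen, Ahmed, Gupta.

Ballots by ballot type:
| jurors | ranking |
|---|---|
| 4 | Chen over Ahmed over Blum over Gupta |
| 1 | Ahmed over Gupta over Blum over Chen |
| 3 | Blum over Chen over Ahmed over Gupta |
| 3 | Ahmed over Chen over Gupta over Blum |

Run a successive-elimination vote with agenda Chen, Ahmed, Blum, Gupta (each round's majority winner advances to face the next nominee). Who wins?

Round 1: Chen vs Ahmed — 7–4, Chen advances.
Round 2: Chen vs Blum — 7–4, Chen advances.
Round 3: Chen vs Gupta — 10–1, Chen advances.
Chen survives the agenda.

Chen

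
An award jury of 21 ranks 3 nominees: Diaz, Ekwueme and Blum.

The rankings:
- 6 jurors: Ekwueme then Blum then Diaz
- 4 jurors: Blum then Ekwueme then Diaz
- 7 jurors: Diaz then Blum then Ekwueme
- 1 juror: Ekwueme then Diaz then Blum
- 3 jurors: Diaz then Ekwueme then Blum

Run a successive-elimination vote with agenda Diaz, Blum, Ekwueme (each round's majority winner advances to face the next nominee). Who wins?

Round 1: Diaz vs Blum — 11–10, Diaz advances.
Round 2: Diaz vs Ekwueme — 10–11, Ekwueme advances.
The agenda winner is Ekwueme.

Ekwueme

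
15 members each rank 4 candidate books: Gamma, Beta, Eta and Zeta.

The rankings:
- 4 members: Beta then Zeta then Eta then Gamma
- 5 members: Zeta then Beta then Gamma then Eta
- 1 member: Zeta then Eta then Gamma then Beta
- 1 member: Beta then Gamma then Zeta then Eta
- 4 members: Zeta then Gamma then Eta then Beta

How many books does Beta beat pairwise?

Beta against each rival (15 members):
Beta vs Gamma: Beta, 10–5.
Beta vs Eta: Beta, 10–5.
Beta–Zeta: Zeta 10–5.
Beta beats Gamma, Eta; loses to Zeta — 2 pairwise wins.

2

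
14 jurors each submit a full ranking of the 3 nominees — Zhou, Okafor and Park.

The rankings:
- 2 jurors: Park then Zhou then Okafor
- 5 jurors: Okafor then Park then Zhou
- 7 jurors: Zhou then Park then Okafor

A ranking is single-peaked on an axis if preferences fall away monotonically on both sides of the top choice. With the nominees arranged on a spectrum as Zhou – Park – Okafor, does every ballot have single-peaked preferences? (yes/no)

Axis positions: Zhou=1, Park=2, Okafor=3.
Group 1 (peak Park at position 2): ranking walks positions 2-1-3, expanding outward from the peak — single-peaked.
Group 2 (peak Okafor at position 3): ranking walks positions 3-2-1, expanding outward from the peak — single-peaked.
Group 3 (peak Zhou at position 1): ranking walks positions 1-2-3, expanding outward from the peak — single-peaked.
Every ranking is single-peaked on this axis.

yes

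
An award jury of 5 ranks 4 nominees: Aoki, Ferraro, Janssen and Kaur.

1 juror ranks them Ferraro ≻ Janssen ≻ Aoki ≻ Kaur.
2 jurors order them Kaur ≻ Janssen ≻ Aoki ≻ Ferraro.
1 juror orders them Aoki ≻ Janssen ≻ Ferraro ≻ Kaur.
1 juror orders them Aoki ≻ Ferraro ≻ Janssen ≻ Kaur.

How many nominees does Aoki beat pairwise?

2

Aoki against each rival (5 jurors):
Aoki–Ferraro: Aoki 4–1.
Aoki vs Janssen: 2 to 3, Janssen.
Aoki vs Kaur: Aoki, 3–2.
Aoki beats Ferraro, Kaur; loses to Janssen — 2 pairwise wins.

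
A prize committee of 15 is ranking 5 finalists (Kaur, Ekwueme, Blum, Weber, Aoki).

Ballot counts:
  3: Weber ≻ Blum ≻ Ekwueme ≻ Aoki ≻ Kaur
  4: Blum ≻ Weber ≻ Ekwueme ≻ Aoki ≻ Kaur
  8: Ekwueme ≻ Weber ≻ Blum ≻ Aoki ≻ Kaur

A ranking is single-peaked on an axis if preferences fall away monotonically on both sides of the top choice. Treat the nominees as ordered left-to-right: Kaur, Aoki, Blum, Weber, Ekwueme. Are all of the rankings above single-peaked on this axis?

yes

Axis positions: Kaur=1, Aoki=2, Blum=3, Weber=4, Ekwueme=5.
Cluster 1 (peak Weber at position 4): ranking walks positions 4-3-5-2-1, expanding outward from the peak — single-peaked.
Cluster 2 (peak Blum at position 3): ranking walks positions 3-4-5-2-1, expanding outward from the peak — single-peaked.
Cluster 3 (peak Ekwueme at position 5): ranking walks positions 5-4-3-2-1, expanding outward from the peak — single-peaked.
Every ranking is single-peaked on this axis.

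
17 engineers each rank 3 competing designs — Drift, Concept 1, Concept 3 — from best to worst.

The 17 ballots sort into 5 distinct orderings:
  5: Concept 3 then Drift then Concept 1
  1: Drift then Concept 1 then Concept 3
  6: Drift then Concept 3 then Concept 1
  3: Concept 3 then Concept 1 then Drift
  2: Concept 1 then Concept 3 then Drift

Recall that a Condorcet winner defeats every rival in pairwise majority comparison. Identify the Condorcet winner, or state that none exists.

Pairwise majorities:
Drift–Concept 1: Drift 12–5.
Drift–Concept 3: Concept 3 10–7.
Concept 1 vs Concept 3: Concept 1 is ranked higher on 1+2 = 3 ballots, Concept 3 on 14. Concept 3 wins 14–3.
Only Concept 3 has no losses; Concept 3 is the Condorcet winner.

Concept 3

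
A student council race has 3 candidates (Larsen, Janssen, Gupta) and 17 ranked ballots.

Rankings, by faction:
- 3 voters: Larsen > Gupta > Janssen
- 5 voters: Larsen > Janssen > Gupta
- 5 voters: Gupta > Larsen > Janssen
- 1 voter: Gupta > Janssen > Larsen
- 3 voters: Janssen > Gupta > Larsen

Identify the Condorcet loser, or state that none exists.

Janssen

Head-to-head results (17 voters):
Larsen vs Janssen: 13 to 4, Larsen.
Larsen vs Gupta: 3+5 = 8 for Larsen, 9 for Gupta — Gupta by 9–8.
Janssen vs Gupta: 8 to 9, Gupta.
Only Janssen has no wins; Janssen is the Condorcet loser.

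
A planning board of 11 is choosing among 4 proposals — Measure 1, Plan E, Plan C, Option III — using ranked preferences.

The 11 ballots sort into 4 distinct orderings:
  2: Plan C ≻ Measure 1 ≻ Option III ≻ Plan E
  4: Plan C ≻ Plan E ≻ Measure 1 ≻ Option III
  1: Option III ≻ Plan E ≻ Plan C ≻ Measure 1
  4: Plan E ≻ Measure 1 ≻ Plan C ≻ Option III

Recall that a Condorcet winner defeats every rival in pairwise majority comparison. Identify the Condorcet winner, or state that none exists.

Plan C

Check each pair by majority over 11 ballots:
Measure 1 vs Plan E: 2 for Measure 1, 9 for Plan E — Plan E by 9–2.
Measure 1 vs Plan C: Measure 1 preferred on 4 ballots; Plan C wins 7–4.
Measure 1 vs Option III: Measure 1 is ranked higher on 2+4+4 = 10 ballots, Option III on 1. Measure 1 wins 10–1.
Plan E vs Plan C: 1+4 = 5 for Plan E, 6 for Plan C — Plan C by 6–5.
Plan E vs Option III: Plan E preferred on 4+4 = 8 ballots; Plan E wins 8–3.
Plan C vs Option III: Plan C is ranked higher on 2+4+4 = 10 ballots, Option III on 1. Plan C wins 10–1.
Plan C beats each of Measure 1, Plan E, Option III — Plan C is the Condorcet winner.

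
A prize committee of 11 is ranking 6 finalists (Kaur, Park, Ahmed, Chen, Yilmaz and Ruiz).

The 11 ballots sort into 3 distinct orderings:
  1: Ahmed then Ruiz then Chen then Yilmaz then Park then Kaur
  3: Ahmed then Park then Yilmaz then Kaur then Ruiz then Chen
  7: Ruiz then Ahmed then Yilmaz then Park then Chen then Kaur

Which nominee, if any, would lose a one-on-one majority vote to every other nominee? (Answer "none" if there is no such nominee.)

Pairwise majorities:
Kaur vs Park: Kaur is ranked higher on 0 ballots, Park on 11. Park wins 11–0.
Kaur vs Ahmed: Ahmed wins 11–0.
Kaur vs Chen: Kaur preferred on 3 ballots; Chen wins 8–3.
Kaur vs Yilmaz: Yilmaz, 11–0.
Kaur vs Ruiz: Kaur preferred on 3 ballots; Ruiz wins 8–3.
Park vs Ahmed: Ahmed, 11–0.
Park vs Chen: Park, 10–1.
Park–Yilmaz: Yilmaz 8–3.
Park vs Ruiz: Ruiz, 8–3.
Ahmed–Chen: Ahmed 11–0.
Ahmed vs Yilmaz: Ahmed, 11–0.
Ahmed vs Ruiz: 1+3 = 4 for Ahmed, 7 for Ruiz — Ruiz by 7–4.
Chen vs Yilmaz: Yilmaz, 10–1.
Chen vs Ruiz: Ruiz wins 11–0.
Yilmaz vs Ruiz: Yilmaz preferred on 3 ballots; Ruiz wins 8–3.
Kaur is beaten in every head-to-head and is the Condorcet loser.

Kaur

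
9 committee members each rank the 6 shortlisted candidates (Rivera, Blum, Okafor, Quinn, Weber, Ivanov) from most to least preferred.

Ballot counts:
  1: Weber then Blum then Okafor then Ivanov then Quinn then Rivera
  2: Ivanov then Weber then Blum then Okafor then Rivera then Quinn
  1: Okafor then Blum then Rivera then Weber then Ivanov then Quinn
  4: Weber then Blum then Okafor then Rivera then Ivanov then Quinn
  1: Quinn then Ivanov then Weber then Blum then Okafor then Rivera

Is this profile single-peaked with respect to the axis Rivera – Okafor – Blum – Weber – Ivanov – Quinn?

yes

Axis positions: Rivera=1, Okafor=2, Blum=3, Weber=4, Ivanov=5, Quinn=6.
Group 1 (peak Weber at position 4): ranking walks positions 4-3-2-5-6-1, expanding outward from the peak — single-peaked.
Group 2 (peak Ivanov at position 5): ranking walks positions 5-4-3-2-1-6, expanding outward from the peak — single-peaked.
Group 3 (peak Okafor at position 2): ranking walks positions 2-3-1-4-5-6, expanding outward from the peak — single-peaked.
Group 4 (peak Weber at position 4): ranking walks positions 4-3-2-1-5-6, expanding outward from the peak — single-peaked.
Group 5 (peak Quinn at position 6): ranking walks positions 6-5-4-3-2-1, expanding outward from the peak — single-peaked.
Every ranking is single-peaked on this axis.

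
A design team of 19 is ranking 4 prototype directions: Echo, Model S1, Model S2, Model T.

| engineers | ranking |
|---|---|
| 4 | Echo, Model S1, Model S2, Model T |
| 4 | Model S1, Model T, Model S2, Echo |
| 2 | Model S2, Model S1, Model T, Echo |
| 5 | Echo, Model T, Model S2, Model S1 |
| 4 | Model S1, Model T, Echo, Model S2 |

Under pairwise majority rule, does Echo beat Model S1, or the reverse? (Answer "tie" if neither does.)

Ballots ranking Echo above Model S1: 4 + 5 = 9.
Ballots ranking Model S1 above Echo: 19 − 9 = 10.
Model S1 wins the head-to-head 10–9.

Model S1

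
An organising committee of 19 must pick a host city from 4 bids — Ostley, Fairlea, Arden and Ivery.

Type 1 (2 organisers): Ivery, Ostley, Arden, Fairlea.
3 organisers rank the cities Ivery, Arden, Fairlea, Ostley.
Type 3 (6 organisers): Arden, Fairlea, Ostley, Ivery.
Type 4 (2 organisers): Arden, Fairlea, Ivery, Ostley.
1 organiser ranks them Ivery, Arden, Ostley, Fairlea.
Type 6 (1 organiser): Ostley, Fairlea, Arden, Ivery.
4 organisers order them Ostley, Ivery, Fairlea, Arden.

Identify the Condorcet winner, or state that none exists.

Head-to-head results (19 organisers):
Ostley vs Fairlea: 2+1+1+4 = 8 for Ostley, 11 for Fairlea — Fairlea by 11–8.
Ostley vs Arden: 2+1+4 = 7 for Ostley, 12 for Arden — Arden by 12–7.
Ostley–Ivery: Ostley 11–8.
Fairlea vs Arden: Arden, 14–5.
Fairlea vs Ivery: Ivery, 10–9.
Arden vs Ivery: Ivery wins 10–9.
Each city drops at least one matchup (Ostley loses to Fairlea; Fairlea loses to Arden; Arden loses to Ivery; Ivery loses to Ostley); the cycle Ostley beats Ivery beats Fairlea beats Ostley rules out a Condorcet winner.

none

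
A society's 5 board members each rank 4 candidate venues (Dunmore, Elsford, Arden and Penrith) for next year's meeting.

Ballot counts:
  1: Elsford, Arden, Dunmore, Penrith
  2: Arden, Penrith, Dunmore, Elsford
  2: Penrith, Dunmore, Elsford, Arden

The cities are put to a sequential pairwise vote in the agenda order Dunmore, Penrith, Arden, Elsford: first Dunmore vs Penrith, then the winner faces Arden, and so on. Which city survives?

Elsford

Round 1: Dunmore vs Penrith — 1–4, Penrith advances.
Round 2: Penrith vs Arden — 2–3, Arden advances.
Round 3: Arden vs Elsford — 2–3, Elsford advances.
The agenda winner is Elsford.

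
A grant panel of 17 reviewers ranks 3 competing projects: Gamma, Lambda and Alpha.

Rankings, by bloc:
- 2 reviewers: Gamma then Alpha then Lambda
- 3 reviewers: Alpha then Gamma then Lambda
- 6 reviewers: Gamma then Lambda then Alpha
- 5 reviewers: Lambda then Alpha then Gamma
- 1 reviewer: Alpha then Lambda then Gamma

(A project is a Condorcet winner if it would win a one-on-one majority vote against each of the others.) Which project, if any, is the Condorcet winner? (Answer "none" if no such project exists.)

Pairwise majorities:
Gamma–Lambda: Gamma 11–6.
Gamma vs Alpha: Alpha, 9–8.
Lambda–Alpha: Lambda 11–6.
Every project loses at least once (Gamma loses to Alpha; Lambda loses to Gamma; Alpha loses to Lambda). The majority relation contains the cycle Gamma → Lambda → Alpha → Gamma, so there is no Condorcet winner.

none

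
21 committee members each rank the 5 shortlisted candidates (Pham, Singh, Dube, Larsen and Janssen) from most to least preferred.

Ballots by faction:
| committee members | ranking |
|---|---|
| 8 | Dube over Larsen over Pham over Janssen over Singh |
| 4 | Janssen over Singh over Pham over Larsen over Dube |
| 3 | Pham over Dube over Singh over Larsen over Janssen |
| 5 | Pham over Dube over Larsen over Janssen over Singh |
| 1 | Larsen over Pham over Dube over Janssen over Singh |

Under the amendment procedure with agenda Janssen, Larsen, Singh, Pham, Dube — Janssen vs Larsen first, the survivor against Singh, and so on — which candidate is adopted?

Round 1: Janssen vs Larsen — 4–17, Larsen advances.
Round 2: Larsen vs Singh — 14–7, Larsen advances.
Round 3: Larsen vs Pham — 9–12, Pham advances.
Round 4: Pham vs Dube — 13–8, Pham advances.
Pham survives the agenda.

Pham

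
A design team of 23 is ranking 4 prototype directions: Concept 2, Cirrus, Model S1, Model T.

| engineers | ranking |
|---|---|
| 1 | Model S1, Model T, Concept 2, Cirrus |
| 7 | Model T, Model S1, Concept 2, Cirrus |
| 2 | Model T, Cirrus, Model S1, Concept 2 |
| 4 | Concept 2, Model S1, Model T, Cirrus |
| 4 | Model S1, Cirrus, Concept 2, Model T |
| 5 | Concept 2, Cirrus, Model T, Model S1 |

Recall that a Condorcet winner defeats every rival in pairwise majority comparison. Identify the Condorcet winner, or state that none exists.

none

Check each pair by majority over 23 ballots:
Concept 2 vs Cirrus: Concept 2 is ranked higher on 1+7+4+5 = 17 ballots, Cirrus on 6. Concept 2 wins 17–6.
Concept 2 vs Model S1: 9 to 14, Model S1.
Concept 2 vs Model T: 13 to 10, Concept 2.
Cirrus vs Model S1: 2+5 = 7 for Cirrus, 16 for Model S1 — Model S1 by 16–7.
Cirrus vs Model T: 4+5 = 9 for Cirrus, 14 for Model T — Model T by 14–9.
Model S1 vs Model T: Model S1 preferred on 1+4+4 = 9 ballots; Model T wins 14–9.
Every design loses at least once (Concept 2 loses to Model S1; Cirrus loses to Concept 2; Model S1 loses to Model T; Model T loses to Concept 2). The majority relation contains the cycle Concept 2 > Model T > Model S1 > Concept 2, so there is no Condorcet winner.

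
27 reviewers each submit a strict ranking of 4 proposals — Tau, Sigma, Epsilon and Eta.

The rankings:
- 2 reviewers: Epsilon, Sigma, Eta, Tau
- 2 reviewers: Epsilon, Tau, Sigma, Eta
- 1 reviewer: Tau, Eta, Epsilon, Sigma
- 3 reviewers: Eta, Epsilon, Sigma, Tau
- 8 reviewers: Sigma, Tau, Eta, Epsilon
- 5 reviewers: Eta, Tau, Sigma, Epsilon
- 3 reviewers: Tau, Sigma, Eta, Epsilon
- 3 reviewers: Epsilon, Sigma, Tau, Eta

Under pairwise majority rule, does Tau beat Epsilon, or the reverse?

Ballots ranking Tau above Epsilon: 1 + 8 + 5 + 3 = 17.
Ballots ranking Epsilon above Tau: 27 − 17 = 10.
Tau wins the head-to-head 17–10.

Tau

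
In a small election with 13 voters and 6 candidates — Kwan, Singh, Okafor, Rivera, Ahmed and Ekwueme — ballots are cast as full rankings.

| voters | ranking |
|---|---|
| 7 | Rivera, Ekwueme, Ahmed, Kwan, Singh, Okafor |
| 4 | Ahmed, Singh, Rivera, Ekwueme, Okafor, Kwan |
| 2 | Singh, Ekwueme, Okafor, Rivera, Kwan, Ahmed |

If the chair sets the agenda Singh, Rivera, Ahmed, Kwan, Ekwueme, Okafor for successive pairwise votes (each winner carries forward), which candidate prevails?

Round 1: Singh vs Rivera — 6–7, Rivera advances.
Round 2: Rivera vs Ahmed — 9–4, Rivera advances.
Round 3: Rivera vs Kwan — 13–0, Rivera advances.
Round 4: Rivera vs Ekwueme — 11–2, Rivera advances.
Round 5: Rivera vs Okafor — 11–2, Rivera advances.
Rivera survives the agenda.

Rivera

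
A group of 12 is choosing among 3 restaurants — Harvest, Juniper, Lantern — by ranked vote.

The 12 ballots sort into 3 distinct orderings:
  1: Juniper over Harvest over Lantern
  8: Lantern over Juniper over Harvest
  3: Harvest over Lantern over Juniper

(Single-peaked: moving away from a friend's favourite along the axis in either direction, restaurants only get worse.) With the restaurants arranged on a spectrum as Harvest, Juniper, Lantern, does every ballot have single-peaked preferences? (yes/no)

Axis positions: Harvest=1, Juniper=2, Lantern=3.
Cluster 1 (peak Juniper at position 2): ranking walks positions 2-1-3, expanding outward from the peak — single-peaked.
Cluster 2 (peak Lantern at position 3): ranking walks positions 3-2-1, expanding outward from the peak — single-peaked.
Cluster 3: ranking walks positions 1-3-2; Lantern is ranked above Juniper even though Juniper lies between Lantern and the peak Harvest on the axis — preferences dip and rise again. Not single-peaked.
Cluster 3 violates single-peakedness, so the profile is not single-peaked on this axis.

no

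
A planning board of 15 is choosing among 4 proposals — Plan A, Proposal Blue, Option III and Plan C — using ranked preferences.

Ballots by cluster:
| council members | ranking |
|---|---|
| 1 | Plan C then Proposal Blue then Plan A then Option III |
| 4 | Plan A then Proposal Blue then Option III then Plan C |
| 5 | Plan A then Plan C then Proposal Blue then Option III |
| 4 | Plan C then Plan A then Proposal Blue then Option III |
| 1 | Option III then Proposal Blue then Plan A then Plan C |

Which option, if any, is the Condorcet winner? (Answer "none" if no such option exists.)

Plan A

Head-to-head results (15 council members):
Plan A vs Proposal Blue: Plan A is ranked higher on 4+5+4 = 13 ballots, Proposal Blue on 2. Plan A wins 13–2.
Plan A vs Option III: Plan A preferred on 1+4+5+4 = 14 ballots; Plan A wins 14–1.
Plan A vs Plan C: Plan A is ranked higher on 4+5+1 = 10 ballots, Plan C on 5. Plan A wins 10–5.
Proposal Blue vs Option III: Proposal Blue preferred on 1+4+5+4 = 14 ballots; Proposal Blue wins 14–1.
Proposal Blue vs Plan C: Proposal Blue preferred on 4+1 = 5 ballots; Plan C wins 10–5.
Option III vs Plan C: Option III is ranked higher on 4+1 = 5 ballots, Plan C on 10. Plan C wins 10–5.
Plan A defeats every rival head-to-head and is the Condorcet winner.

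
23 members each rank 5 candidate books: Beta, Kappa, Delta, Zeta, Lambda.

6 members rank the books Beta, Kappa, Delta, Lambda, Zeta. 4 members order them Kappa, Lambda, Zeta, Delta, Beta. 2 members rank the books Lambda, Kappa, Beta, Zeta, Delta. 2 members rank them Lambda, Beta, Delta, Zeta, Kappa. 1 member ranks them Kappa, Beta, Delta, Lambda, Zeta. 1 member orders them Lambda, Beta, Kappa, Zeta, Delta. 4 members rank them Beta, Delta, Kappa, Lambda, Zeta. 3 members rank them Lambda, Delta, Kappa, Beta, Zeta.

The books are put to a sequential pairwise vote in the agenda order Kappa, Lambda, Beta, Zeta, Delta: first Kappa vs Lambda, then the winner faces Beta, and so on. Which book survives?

Round 1: Kappa vs Lambda — 15–8, Kappa advances.
Round 2: Kappa vs Beta — 10–13, Beta advances.
Round 3: Beta vs Zeta — 19–4, Beta advances.
Round 4: Beta vs Delta — 16–7, Beta advances.
The agenda winner is Beta.

Beta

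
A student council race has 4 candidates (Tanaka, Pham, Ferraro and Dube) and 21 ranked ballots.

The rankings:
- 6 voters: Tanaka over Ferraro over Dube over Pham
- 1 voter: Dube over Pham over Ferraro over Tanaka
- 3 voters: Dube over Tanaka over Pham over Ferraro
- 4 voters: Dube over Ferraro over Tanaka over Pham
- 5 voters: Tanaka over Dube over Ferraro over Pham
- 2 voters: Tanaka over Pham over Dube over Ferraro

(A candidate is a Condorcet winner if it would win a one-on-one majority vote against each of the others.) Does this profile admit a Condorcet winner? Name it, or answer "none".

Tanaka

Pairwise majorities:
Tanaka vs Pham: Tanaka wins 20–1.
Tanaka vs Ferraro: Tanaka wins 16–5.
Tanaka–Dube: Tanaka 13–8.
Pham–Ferraro: Ferraro 15–6.
Pham–Dube: Dube 19–2.
Ferraro–Dube: Dube 15–6.
Tanaka defeats every rival head-to-head and is the Condorcet winner.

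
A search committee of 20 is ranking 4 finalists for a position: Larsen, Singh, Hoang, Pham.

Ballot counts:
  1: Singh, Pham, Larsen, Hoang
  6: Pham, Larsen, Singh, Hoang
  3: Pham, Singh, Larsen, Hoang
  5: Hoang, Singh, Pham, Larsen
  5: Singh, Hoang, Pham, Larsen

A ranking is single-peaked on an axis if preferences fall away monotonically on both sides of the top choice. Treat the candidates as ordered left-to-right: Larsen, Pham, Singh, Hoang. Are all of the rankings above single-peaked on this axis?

yes

Axis positions: Larsen=1, Pham=2, Singh=3, Hoang=4.
Group 1 (peak Singh at position 3): ranking walks positions 3-2-1-4, expanding outward from the peak — single-peaked.
Group 2 (peak Pham at position 2): ranking walks positions 2-1-3-4, expanding outward from the peak — single-peaked.
Group 3 (peak Pham at position 2): ranking walks positions 2-3-1-4, expanding outward from the peak — single-peaked.
Group 4 (peak Hoang at position 4): ranking walks positions 4-3-2-1, expanding outward from the peak — single-peaked.
Group 5 (peak Singh at position 3): ranking walks positions 3-4-2-1, expanding outward from the peak — single-peaked.
Every ranking is single-peaked on this axis.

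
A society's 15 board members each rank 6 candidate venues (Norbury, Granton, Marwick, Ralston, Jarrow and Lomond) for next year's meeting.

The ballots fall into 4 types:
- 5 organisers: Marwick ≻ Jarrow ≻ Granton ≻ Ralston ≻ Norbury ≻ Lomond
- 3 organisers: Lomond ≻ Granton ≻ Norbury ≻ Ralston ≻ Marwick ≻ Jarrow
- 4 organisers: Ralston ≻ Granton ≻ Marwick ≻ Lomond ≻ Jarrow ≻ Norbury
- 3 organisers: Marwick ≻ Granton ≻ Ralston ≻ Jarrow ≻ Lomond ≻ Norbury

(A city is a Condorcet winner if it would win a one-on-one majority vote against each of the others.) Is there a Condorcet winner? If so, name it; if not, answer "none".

Marwick

Check each pair by majority over 15 ballots:
Norbury vs Granton: Norbury is ranked higher on 0 ballots, Granton on 15. Granton wins 15–0.
Norbury vs Marwick: 3 to 12, Marwick.
Norbury vs Ralston: 3 to 12, Ralston.
Norbury vs Jarrow: Norbury is ranked higher on 3 ballots, Jarrow on 12. Jarrow wins 12–3.
Norbury vs Lomond: 5 for Norbury, 10 for Lomond — Lomond by 10–5.
Granton vs Marwick: Granton is ranked higher on 3+4 = 7 ballots, Marwick on 8. Marwick wins 8–7.
Granton vs Ralston: 5+3+3 = 11 for Granton, 4 for Ralston — Granton by 11–4.
Granton vs Jarrow: 3+4+3 = 10 for Granton, 5 for Jarrow — Granton by 10–5.
Granton vs Lomond: Granton preferred on 5+4+3 = 12 ballots; Granton wins 12–3.
Marwick vs Ralston: Marwick preferred on 5+3 = 8 ballots; Marwick wins 8–7.
Marwick vs Jarrow: 5+3+4+3 = 15 for Marwick, 0 for Jarrow — Marwick by 15–0.
Marwick vs Lomond: 5+4+3 = 12 for Marwick, 3 for Lomond — Marwick by 12–3.
Ralston vs Jarrow: 3+4+3 = 10 for Ralston, 5 for Jarrow — Ralston by 10–5.
Ralston vs Lomond: 5+4+3 = 12 for Ralston, 3 for Lomond — Ralston by 12–3.
Jarrow vs Lomond: Jarrow preferred on 5+3 = 8 ballots; Jarrow wins 8–7.
Marwick wins every pairwise contest, so Marwick is the Condorcet winner.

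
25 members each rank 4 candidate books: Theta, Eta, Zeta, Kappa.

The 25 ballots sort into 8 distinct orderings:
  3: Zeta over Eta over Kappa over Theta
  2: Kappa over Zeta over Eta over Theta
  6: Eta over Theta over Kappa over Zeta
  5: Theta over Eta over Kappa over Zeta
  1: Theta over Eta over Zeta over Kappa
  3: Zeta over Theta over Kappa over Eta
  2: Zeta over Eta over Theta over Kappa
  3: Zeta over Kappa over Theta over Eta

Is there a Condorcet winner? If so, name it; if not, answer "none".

none

Pairwise majorities:
Theta vs Eta: Eta wins 13–12.
Theta vs Zeta: Zeta wins 13–12.
Theta–Kappa: Theta 17–8.
Eta vs Zeta: Zeta, 13–12.
Eta vs Kappa: Eta wins 17–8.
Zeta vs Kappa: Kappa, 13–12.
Each book drops at least one matchup (Theta loses to Eta; Eta loses to Zeta; Zeta loses to Kappa; Kappa loses to Theta); the cycle Theta beats Kappa beats Zeta beats Theta rules out a Condorcet winner.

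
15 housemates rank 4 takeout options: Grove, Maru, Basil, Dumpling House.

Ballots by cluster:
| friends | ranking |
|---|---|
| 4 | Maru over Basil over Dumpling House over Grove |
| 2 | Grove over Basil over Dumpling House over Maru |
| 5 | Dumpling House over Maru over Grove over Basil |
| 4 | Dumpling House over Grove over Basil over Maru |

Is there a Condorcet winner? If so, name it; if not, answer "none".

Dumpling House

Pairwise majorities:
Grove vs Maru: Maru wins 9–6.
Grove vs Basil: Grove wins 11–4.
Grove–Dumpling House: Dumpling House 13–2.
Maru vs Basil: Maru wins 9–6.
Maru vs Dumpling House: Dumpling House wins 11–4.
Basil vs Dumpling House: Dumpling House wins 9–6.
Dumpling House wins every pairwise contest, so Dumpling House is the Condorcet winner.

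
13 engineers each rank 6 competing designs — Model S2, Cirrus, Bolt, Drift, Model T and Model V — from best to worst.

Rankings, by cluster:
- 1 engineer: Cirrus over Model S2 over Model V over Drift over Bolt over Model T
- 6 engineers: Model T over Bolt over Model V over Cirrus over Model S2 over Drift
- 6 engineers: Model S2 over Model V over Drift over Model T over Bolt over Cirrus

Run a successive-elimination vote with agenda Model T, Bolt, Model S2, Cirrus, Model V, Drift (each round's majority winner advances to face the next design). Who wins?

Model V

Round 1: Model T vs Bolt — 12–1, Model T advances.
Round 2: Model T vs Model S2 — 6–7, Model S2 advances.
Round 3: Model S2 vs Cirrus — 6–7, Cirrus advances.
Round 4: Cirrus vs Model V — 1–12, Model V advances.
Round 5: Model V vs Drift — 13–0, Model V advances.
Model V survives the agenda.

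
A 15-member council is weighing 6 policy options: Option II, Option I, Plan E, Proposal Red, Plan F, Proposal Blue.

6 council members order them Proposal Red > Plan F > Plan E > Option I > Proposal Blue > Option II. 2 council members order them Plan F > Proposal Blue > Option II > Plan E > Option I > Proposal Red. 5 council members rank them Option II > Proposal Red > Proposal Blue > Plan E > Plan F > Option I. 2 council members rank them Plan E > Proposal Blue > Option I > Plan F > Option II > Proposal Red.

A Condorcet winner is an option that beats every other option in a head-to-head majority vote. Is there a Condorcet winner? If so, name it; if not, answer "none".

Check each pair by majority over 15 ballots:
Option II vs Option I: Option I wins 8–7.
Option II–Plan E: Plan E 8–7.
Option II–Proposal Red: Option II 9–6.
Option II–Plan F: Plan F 10–5.
Option II–Proposal Blue: Proposal Blue 10–5.
Option I–Plan E: Plan E 15–0.
Option I–Proposal Red: Proposal Red 11–4.
Option I–Plan F: Plan F 13–2.
Option I–Proposal Blue: Proposal Blue 9–6.
Plan E vs Proposal Red: Proposal Red wins 11–4.
Plan E vs Plan F: Plan F wins 8–7.
Plan E–Proposal Blue: Plan E 8–7.
Proposal Red vs Plan F: Proposal Red wins 11–4.
Proposal Red–Proposal Blue: Proposal Red 11–4.
Plan F vs Proposal Blue: Plan F, 8–7.
No option is unbeaten: Option II loses to Option I; Option I loses to Plan E; Plan E loses to Proposal Red; Proposal Red loses to Option II; Plan F loses to Proposal Red; Proposal Blue loses to Plan E. In particular Option II beats Proposal Red beats Option I beats Option II is a majority cycle — no Condorcet winner exists.

none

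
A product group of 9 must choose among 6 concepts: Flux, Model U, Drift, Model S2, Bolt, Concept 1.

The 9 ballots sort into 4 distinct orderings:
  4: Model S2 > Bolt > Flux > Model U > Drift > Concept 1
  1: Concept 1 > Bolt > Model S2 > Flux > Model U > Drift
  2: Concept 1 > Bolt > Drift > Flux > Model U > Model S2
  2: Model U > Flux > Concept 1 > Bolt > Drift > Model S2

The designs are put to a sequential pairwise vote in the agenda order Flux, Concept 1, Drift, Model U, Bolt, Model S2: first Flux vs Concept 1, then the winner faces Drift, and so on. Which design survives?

Round 1: Flux vs Concept 1 — 6–3, Flux advances.
Round 2: Flux vs Drift — 7–2, Flux advances.
Round 3: Flux vs Model U — 7–2, Flux advances.
Round 4: Flux vs Bolt — 2–7, Bolt advances.
Round 5: Bolt vs Model S2 — 5–4, Bolt advances.
Bolt survives the agenda.

Bolt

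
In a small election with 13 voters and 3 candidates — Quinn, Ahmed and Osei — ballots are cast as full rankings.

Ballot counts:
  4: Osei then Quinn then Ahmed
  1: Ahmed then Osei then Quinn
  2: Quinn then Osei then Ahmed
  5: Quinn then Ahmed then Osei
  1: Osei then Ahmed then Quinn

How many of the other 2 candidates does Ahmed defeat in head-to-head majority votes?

Ahmed against each rival (13 voters):
Ahmed vs Quinn: 2 to 11, Quinn.
Ahmed vs Osei: 1+5 = 6 for Ahmed, 7 for Osei — Osei by 7–6.
Ahmed beats no one; loses to Quinn, Osei — 0 pairwise wins.

0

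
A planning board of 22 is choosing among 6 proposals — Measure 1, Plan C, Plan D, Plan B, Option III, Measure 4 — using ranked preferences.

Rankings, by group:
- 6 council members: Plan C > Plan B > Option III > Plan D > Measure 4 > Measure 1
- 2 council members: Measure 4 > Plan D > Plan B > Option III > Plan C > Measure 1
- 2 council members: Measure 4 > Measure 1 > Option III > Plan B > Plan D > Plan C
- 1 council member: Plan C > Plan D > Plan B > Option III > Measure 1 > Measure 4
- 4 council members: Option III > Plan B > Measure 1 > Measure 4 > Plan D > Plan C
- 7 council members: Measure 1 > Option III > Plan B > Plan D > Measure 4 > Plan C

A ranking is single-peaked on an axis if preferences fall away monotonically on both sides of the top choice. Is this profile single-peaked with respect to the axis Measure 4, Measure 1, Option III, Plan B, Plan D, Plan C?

Axis positions: Measure 4=1, Measure 1=2, Option III=3, Plan B=4, Plan D=5, Plan C=6.
Group 1: ranking walks positions 6-4-3-5-1-2; Plan B is ranked above Plan D even though Plan D lies between Plan B and the peak Plan C on the axis — preferences dip and rise again. Not single-peaked.
Group 2: ranking walks positions 1-5-4-3-6-2; Plan D is ranked above Measure 1 even though Measure 1 lies between Plan D and the peak Measure 4 on the axis — preferences dip and rise again. Not single-peaked.
Group 3 (peak Measure 4 at position 1): ranking walks positions 1-2-3-4-5-6, expanding outward from the peak — single-peaked.
Group 4 (peak Plan C at position 6): ranking walks positions 6-5-4-3-2-1, expanding outward from the peak — single-peaked.
Group 5 (peak Option III at position 3): ranking walks positions 3-4-2-1-5-6, expanding outward from the peak — single-peaked.
Group 6 (peak Measure 1 at position 2): ranking walks positions 2-3-4-5-1-6, expanding outward from the peak — single-peaked.
Group 1 violates single-peakedness, so the profile is not single-peaked on this axis.

no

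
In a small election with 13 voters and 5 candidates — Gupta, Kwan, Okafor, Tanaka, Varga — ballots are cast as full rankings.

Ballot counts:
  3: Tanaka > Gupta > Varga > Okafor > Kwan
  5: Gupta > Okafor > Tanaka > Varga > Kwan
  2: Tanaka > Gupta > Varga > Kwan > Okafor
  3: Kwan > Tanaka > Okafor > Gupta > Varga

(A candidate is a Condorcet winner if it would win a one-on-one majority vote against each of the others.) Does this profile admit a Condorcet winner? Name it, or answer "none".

Pairwise majorities:
Gupta vs Kwan: Gupta preferred on 3+5+2 = 10 ballots; Gupta wins 10–3.
Gupta vs Okafor: Gupta, 10–3.
Gupta vs Tanaka: Tanaka, 8–5.
Gupta vs Varga: Gupta wins 13–0.
Kwan vs Okafor: Okafor wins 8–5.
Kwan vs Tanaka: Kwan preferred on 3 ballots; Tanaka wins 10–3.
Kwan vs Varga: 3 to 10, Varga.
Okafor vs Tanaka: 5 for Okafor, 8 for Tanaka — Tanaka by 8–5.
Okafor vs Varga: Okafor is ranked higher on 5+3 = 8 ballots, Varga on 5. Okafor wins 8–5.
Tanaka vs Varga: Tanaka, 13–0.
Tanaka beats each of Gupta, Kwan, Okafor, Varga — Tanaka is the Condorcet winner.

Tanaka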